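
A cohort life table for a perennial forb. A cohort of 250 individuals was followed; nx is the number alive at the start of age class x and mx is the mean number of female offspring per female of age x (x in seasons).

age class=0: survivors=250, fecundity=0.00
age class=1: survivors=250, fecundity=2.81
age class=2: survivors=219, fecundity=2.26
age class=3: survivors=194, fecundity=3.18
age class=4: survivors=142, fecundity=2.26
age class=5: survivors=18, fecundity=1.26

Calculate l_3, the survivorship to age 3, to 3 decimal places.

l_3 = n_3/n_0 = 194/250 = 0.776 → 0.776

0.776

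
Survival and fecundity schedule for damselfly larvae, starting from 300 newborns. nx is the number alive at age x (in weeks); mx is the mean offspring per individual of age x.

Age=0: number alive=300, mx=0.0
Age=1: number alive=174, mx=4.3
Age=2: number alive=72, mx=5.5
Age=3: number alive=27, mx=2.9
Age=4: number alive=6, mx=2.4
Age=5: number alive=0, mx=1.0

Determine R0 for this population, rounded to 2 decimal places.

lx = nx/n0 = nx/300: 1, 0.58, 0.24, 0.09, 0.02, 0
lx·mx by age: 0, 2.494, 1.32, 0.261, 0.048, 0
R0 = Σ lx·mx = 4.123 → 4.12

4.12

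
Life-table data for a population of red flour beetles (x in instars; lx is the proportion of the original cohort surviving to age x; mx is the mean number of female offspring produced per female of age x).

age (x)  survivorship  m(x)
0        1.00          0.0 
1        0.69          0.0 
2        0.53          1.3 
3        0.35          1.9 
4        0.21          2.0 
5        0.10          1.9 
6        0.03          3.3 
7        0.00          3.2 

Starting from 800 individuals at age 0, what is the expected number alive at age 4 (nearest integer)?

168

Expected survivors = N0 · l_4 = 800 × 0.21 = 168 → 168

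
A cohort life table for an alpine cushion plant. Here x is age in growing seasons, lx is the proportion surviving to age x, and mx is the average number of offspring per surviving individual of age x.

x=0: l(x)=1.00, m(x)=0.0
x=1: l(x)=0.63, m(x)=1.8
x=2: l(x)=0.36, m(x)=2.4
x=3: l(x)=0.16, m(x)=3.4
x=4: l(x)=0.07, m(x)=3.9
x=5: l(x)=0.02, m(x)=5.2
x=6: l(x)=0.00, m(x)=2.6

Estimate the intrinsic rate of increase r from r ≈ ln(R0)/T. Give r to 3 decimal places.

R0 = Σ lx·mx = 0 + 1.134 + 0.864 + 0.544 + 0.273 + 0.104 + 0 = 2.919
Σ x·lx·mx = 6.106; T = 6.106/2.919 = 2.09181…
r ≈ ln(R0)/T = ln(2.919)/2.09181… = 0.51211… → 0.512

0.512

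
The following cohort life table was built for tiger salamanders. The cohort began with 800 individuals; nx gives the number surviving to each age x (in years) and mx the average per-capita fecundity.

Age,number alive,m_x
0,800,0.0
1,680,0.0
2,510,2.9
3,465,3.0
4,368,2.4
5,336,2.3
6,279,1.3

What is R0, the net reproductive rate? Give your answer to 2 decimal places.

6.12

lx = nx/n0 = nx/800: 1, 0.85, 0.6375, 0.58125, 0.46, 0.42, 0.34875
lx·mx by age: 0, 0, 1.84875, 1.74375, 1.104, 0.966, 0.453375
R0 = Σ lx·mx = 6.115875 → 6.12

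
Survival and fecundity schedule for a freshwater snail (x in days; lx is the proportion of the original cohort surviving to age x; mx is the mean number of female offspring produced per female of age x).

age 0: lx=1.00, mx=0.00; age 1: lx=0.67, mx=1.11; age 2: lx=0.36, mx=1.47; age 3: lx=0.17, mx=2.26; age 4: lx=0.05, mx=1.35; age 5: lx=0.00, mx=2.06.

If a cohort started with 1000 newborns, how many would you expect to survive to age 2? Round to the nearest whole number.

Expected survivors = N0 · l_2 = 1000 × 0.36 = 360 → 360

360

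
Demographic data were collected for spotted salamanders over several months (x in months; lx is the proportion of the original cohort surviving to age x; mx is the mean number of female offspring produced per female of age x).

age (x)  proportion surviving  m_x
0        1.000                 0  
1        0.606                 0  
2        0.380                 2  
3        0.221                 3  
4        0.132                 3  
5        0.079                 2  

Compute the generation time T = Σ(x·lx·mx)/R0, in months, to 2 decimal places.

lx·mx: 0, 0, 0.76, 0.663, 0.396, 0.158 → R0 = 1.977
x·lx·mx: 0, 0, 1.52, 1.989, 1.584, 0.79 → Σ = 5.883
T = 5.883 / 1.977 = 2.975721… → 2.98

2.98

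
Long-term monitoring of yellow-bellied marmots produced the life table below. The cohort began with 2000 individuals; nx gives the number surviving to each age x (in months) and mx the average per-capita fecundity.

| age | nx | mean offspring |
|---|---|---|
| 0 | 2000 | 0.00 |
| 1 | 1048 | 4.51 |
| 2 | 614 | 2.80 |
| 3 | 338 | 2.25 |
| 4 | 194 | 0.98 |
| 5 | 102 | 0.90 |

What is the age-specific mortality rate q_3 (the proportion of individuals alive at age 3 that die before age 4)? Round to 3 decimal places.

lx = nx/n0 = nx/2000: 1, 0.524, 0.307, 0.169, 0.097, 0.051
q_3 = (l_3 − l_4) / l_3 = (0.169 − 0.097) / 0.169
     = 0.072 / 0.169 = 0.426036… → 0.426

0.426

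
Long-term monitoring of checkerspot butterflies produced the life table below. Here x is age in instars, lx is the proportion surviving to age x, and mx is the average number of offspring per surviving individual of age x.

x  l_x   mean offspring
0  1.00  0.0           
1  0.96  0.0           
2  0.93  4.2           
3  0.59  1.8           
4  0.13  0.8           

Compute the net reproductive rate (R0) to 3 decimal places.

5.072

lx·mx by age: 0, 0, 3.906, 1.062, 0.104
R0 = Σ lx·mx = 5.072 → 5.072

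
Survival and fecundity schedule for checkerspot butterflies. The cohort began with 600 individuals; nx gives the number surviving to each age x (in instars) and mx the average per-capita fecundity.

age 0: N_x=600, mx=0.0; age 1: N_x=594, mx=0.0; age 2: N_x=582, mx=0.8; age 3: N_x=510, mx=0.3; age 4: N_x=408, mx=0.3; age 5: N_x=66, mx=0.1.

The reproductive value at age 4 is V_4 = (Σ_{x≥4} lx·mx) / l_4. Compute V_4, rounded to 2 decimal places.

0.32

lx = nx/n0 = nx/600: 1, 0.99, 0.97, 0.85, 0.68, 0.11
lx·mx for x ≥ 4: 0.204, 0.011 → sum = 0.215
V_4 = 0.215 / l_4 = 0.215 / 0.68 = 0.316176… → 0.32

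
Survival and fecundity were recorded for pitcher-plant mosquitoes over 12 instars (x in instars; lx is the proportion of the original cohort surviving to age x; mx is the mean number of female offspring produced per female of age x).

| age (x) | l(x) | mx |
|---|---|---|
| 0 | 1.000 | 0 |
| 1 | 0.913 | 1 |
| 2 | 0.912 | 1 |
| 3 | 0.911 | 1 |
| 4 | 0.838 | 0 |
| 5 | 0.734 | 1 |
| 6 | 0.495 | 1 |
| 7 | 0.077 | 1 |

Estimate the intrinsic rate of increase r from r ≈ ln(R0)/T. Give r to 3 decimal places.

0.446

R0 = Σ lx·mx = 0 + 0.913 + 0.912 + 0.911 + 0 + 0.734 + 0.495 + 0.077 = 4.042
Σ x·lx·mx = 12.649; T = 12.649/4.042 = 3.12939…
r ≈ ln(R0)/T = ln(4.042)/3.12939… = 0.44633… → 0.446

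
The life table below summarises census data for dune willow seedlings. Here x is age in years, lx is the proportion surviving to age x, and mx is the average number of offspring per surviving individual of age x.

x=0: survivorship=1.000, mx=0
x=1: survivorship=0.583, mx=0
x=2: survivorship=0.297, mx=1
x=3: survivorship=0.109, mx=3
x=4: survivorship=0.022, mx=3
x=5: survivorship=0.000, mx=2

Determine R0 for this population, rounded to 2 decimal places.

0.69

lx·mx by age: 0, 0, 0.297, 0.327, 0.066, 0
R0 = Σ lx·mx = 0.69 → 0.69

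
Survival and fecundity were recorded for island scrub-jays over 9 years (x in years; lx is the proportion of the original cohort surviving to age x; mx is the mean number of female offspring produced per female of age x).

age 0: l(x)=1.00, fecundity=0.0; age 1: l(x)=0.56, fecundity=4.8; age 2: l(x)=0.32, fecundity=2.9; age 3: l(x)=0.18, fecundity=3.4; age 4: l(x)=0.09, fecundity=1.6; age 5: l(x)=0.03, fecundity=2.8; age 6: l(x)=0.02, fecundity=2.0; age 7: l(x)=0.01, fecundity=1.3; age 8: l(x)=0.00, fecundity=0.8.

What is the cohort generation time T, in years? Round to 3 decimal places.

lx·mx: 0, 2.688, 0.928, 0.612, 0.144, 0.084, 0.04, 0.013, 0 → R0 = 4.509
x·lx·mx: 0, 2.688, 1.856, 1.836, 0.576, 0.42, 0.24, 0.091, 0 → Σ = 7.707
T = 7.707 / 4.509 = 1.709248… → 1.709

1.709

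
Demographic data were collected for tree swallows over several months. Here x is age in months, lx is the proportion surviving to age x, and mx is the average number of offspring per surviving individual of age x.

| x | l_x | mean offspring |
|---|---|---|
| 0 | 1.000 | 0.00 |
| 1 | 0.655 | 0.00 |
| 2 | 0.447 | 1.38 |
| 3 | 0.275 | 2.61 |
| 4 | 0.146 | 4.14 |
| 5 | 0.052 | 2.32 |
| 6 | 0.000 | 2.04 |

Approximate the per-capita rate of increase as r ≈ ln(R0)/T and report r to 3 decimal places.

0.232

R0 = Σ lx·mx = 0 + 0 + 0.61686 + 0.71775 + 0.60444 + 0.12064 + 0 = 2.05969
Σ x·lx·mx = 6.40793; T = 6.40793/2.05969 = 3.11111…
r ≈ ln(R0)/T = ln(2.05969)/3.11111… = 0.23225… → 0.232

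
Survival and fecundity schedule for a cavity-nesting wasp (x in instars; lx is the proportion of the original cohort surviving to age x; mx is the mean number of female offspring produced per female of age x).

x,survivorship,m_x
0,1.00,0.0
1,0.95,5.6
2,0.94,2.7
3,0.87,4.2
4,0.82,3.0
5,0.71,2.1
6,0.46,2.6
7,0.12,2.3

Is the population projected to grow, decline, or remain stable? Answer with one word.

growing

R0 = Σ lx·mx = 0 + 5.32 + 2.538 + 3.654 + 2.46 + 1.491 + 1.196 + 0.276 = 16.935
R0 > 1, so the population is growing.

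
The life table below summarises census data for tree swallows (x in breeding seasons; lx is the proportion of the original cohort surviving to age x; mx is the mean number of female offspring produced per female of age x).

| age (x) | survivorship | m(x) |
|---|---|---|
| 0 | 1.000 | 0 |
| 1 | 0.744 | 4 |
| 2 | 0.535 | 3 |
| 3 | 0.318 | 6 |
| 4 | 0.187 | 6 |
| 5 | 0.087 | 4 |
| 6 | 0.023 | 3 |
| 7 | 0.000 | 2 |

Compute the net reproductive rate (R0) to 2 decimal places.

8.03

lx·mx by age: 0, 2.976, 1.605, 1.908, 1.122, 0.348, 0.069, 0
R0 = Σ lx·mx = 8.028 → 8.03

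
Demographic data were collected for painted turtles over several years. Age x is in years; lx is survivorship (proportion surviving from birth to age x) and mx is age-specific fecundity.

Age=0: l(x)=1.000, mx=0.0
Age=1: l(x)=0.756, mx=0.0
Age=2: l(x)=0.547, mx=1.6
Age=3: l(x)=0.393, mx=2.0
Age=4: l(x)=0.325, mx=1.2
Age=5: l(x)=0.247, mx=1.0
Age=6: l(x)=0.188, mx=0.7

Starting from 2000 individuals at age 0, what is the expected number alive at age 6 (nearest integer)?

Expected survivors = N0 · l_6 = 2000 × 0.188 = 376 → 376

376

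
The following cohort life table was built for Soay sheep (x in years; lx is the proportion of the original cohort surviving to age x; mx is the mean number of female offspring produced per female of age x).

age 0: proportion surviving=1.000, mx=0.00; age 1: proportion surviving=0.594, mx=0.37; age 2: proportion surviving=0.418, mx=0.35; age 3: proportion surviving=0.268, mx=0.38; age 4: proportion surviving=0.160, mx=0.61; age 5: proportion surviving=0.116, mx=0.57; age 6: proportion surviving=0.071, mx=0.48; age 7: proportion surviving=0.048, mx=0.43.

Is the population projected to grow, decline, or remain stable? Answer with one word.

declining

R0 = Σ lx·mx = 0 + 0.21978 + 0.1463 + 0.10184 + 0.0976 + 0.06612 + 0.03408 + 0.02064 = 0.68636
R0 < 1, so the population is declining.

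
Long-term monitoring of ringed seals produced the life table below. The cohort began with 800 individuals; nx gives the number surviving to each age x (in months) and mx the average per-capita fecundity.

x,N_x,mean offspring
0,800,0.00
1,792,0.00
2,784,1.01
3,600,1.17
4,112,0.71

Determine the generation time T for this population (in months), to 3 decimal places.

2.547

lx = nx/n0 = nx/800: 1, 0.99, 0.98, 0.75, 0.14
lx·mx: 0, 0, 0.9898, 0.8775, 0.0994 → R0 = 1.9667
x·lx·mx: 0, 0, 1.9796, 2.6325, 0.3976 → Σ = 5.0097
T = 5.0097 / 1.9667 = 2.547262… → 2.547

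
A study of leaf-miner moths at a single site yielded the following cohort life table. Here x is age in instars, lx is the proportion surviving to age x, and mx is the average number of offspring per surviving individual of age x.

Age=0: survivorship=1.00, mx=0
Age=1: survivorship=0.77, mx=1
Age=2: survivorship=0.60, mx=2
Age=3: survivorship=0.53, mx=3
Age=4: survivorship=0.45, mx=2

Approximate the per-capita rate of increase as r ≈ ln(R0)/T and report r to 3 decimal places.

0.578

R0 = Σ lx·mx = 0 + 0.77 + 1.2 + 1.59 + 0.9 = 4.46
Σ x·lx·mx = 11.54; T = 11.54/4.46 = 2.58744…
r ≈ ln(R0)/T = ln(4.46)/2.58744… = 0.57785… → 0.578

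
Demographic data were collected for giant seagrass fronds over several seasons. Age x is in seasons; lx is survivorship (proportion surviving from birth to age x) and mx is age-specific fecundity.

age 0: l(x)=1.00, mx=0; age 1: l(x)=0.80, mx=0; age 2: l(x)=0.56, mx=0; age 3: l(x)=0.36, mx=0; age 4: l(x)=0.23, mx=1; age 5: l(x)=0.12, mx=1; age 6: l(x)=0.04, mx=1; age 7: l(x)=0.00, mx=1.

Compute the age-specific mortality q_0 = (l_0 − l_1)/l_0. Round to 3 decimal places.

q_0 = (l_0 − l_1) / l_0 = (1 − 0.8) / 1
     = 0.2 / 1 = 0.2 → 0.200

0.200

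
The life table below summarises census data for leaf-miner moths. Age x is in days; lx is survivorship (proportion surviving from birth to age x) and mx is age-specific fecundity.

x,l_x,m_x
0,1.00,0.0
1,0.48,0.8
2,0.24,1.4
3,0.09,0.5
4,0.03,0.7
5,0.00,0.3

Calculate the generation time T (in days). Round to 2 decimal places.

lx·mx: 0, 0.384, 0.336, 0.045, 0.021, 0 → R0 = 0.786
x·lx·mx: 0, 0.384, 0.672, 0.135, 0.084, 0 → Σ = 1.275
T = 1.275 / 0.786 = 1.622137… → 1.62

1.62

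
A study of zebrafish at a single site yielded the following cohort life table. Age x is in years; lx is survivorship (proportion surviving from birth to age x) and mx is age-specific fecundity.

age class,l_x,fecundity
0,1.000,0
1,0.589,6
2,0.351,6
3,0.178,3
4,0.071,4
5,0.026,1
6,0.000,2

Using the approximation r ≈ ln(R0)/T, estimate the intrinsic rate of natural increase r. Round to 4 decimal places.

R0 = Σ lx·mx = 0 + 3.534 + 2.106 + 0.534 + 0.284 + 0.026 + 0 = 6.484
Σ x·lx·mx = 10.614; T = 10.614/6.484 = 1.63695…
r ≈ ln(R0)/T = ln(6.484)/1.63695… = 1.141962… → 1.1420

1.1420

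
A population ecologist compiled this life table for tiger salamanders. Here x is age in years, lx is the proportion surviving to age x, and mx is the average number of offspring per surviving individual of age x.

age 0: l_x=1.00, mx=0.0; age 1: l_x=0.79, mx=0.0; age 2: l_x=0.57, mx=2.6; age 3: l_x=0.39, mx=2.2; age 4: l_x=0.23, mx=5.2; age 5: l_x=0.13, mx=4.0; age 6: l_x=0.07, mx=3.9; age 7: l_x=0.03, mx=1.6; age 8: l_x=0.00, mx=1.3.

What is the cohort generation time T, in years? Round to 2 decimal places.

lx·mx: 0, 0, 1.482, 0.858, 1.196, 0.52, 0.273, 0.048, 0 → R0 = 4.377
x·lx·mx: 0, 0, 2.964, 2.574, 4.784, 2.6, 1.638, 0.336, 0 → Σ = 14.896
T = 14.896 / 4.377 = 3.403244… → 3.40

3.40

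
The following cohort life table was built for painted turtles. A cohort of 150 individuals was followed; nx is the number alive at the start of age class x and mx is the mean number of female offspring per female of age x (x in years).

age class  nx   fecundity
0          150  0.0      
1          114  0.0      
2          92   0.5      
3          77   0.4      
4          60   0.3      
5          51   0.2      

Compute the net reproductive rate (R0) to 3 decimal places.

lx = nx/n0 = nx/150: 1, 0.76, 0.61333…, 0.51333…, 0.4, 0.34
lx·mx by age: 0, 0, 0.306667…, 0.205333…, 0.12, 0.068
R0 = Σ lx·mx = 0.7… → 0.700

0.700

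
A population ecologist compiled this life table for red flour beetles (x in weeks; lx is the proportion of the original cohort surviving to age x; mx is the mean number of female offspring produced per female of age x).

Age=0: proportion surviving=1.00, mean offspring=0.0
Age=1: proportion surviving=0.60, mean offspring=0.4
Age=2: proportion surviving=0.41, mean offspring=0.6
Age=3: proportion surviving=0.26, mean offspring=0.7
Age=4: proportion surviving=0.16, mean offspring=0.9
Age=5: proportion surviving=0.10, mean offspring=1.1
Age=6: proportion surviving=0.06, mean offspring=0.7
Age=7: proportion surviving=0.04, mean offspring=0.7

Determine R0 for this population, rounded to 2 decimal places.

lx·mx by age: 0, 0.24, 0.246, 0.182, 0.144, 0.11, 0.042, 0.028
R0 = Σ lx·mx = 0.992 → 0.99

0.99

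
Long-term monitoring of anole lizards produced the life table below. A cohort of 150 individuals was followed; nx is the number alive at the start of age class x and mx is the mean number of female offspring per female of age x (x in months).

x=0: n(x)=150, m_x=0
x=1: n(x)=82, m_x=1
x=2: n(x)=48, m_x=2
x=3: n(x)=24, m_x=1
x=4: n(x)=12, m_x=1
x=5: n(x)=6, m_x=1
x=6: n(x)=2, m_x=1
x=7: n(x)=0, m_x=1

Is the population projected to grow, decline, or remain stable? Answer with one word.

lx = nx/n0 = nx/150: 1, 0.54667…, 0.32, 0.16, 0.08, 0.04, 0.01333…, 0
R0 = Σ lx·mx = 0 + 0.546667… + 0.64 + 0.16 + 0.08 + 0.04 + 0.013333… + 0 = 1.48…
R0 > 1, so the population is growing.

growing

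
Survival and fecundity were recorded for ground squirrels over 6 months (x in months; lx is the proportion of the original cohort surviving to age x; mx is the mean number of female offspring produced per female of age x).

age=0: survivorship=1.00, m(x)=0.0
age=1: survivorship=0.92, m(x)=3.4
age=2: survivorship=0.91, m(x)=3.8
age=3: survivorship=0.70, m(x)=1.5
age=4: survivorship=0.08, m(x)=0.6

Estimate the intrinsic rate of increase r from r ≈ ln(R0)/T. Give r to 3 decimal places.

R0 = Σ lx·mx = 0 + 3.128 + 3.458 + 1.05 + 0.048 = 7.684
Σ x·lx·mx = 13.386; T = 13.386/7.684 = 1.74206…
r ≈ ln(R0)/T = ln(7.684)/1.74206… = 1.17053… → 1.171

1.171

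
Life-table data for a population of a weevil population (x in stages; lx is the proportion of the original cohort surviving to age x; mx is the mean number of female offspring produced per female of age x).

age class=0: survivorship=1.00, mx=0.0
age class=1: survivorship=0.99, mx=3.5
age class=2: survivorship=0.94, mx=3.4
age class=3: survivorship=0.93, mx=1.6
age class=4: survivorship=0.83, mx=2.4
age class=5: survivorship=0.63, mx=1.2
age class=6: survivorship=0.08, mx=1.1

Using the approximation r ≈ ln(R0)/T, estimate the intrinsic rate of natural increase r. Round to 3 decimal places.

R0 = Σ lx·mx = 0 + 3.465 + 3.196 + 1.488 + 1.992 + 0.756 + 0.088 = 10.985
Σ x·lx·mx = 26.597; T = 26.597/10.985 = 2.42121…
r ≈ ln(R0)/T = ln(10.985)/2.42121… = 0.98981… → 0.990

0.990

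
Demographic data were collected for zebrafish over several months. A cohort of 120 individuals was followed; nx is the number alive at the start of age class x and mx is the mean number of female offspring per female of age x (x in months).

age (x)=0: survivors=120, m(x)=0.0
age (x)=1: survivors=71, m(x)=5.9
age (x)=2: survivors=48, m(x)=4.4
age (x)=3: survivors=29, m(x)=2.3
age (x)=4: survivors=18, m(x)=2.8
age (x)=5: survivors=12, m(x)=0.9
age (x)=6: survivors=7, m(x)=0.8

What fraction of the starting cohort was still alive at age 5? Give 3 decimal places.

l_5 = n_5/n_0 = 12/120 = 0.1 → 0.100

0.100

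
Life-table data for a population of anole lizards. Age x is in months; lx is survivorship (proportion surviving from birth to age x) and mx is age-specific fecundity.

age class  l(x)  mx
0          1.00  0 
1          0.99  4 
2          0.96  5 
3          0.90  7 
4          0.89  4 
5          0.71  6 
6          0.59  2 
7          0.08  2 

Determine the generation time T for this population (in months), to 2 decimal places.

lx·mx: 0, 3.96, 4.8, 6.3, 3.56, 4.26, 1.18, 0.16 → R0 = 24.22
x·lx·mx: 0, 3.96, 9.6, 18.9, 14.24, 21.3, 7.08, 1.12 → Σ = 76.2
T = 76.2 / 24.22 = 3.14616… → 3.15

3.15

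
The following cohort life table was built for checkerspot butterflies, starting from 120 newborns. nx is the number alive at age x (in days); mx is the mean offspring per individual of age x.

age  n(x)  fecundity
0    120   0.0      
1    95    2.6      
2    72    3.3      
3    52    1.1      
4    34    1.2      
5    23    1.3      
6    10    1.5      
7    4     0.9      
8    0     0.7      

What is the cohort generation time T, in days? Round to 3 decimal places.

2.094

lx = nx/n0 = nx/120: 1, 0.79167…, 0.6, 0.43333…, 0.28333…, 0.19167…, 0.08333…, 0.03333…, 0
lx·mx: 0, 2.058333…, 1.98, 0.476667…, 0.34…, 0.249167…, 0.125…, 0.03…, 0 → R0 = 5.259167…
x·lx·mx: 0, 2.058333…, 3.96, 1.43…, 1.36…, 1.245833…, 0.75…, 0.21…, 0 → Σ = 11.014167…
T = 11.014167… / 5.259167… = 2.09428… → 2.094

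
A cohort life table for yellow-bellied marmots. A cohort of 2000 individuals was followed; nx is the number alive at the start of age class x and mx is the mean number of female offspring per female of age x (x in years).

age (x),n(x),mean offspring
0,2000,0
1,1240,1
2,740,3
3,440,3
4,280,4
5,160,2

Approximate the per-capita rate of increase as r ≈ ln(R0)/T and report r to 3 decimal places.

0.449

lx = nx/n0 = nx/2000: 1, 0.62, 0.37, 0.22, 0.14, 0.08
R0 = Σ lx·mx = 0 + 0.62 + 1.11 + 0.66 + 0.56 + 0.16 = 3.11
Σ x·lx·mx = 7.86; T = 7.86/3.11 = 2.52733…
r ≈ ln(R0)/T = ln(3.11)/2.52733… = 0.44894… → 0.449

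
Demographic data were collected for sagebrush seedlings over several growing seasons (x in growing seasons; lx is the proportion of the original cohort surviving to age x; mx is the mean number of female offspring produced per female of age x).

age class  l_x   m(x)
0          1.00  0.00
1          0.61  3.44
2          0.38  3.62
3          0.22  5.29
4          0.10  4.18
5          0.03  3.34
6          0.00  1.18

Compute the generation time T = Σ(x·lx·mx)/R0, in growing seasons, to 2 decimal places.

2.04

lx·mx: 0, 2.0984, 1.3756, 1.1638, 0.418, 0.1002, 0 → R0 = 5.156
x·lx·mx: 0, 2.0984, 2.7512, 3.4914, 1.672, 0.501, 0 → Σ = 10.514
T = 10.514 / 5.156 = 2.039178… → 2.04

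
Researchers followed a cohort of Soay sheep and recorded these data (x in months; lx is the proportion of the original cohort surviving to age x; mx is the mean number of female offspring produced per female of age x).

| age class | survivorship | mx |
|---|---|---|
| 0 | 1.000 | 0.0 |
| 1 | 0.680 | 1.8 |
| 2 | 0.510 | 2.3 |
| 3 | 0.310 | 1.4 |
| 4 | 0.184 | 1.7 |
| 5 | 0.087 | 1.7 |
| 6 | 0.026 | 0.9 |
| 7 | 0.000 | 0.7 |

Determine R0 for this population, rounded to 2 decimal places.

3.32

lx·mx by age: 0, 1.224, 1.173, 0.434, 0.3128, 0.1479, 0.0234, 0
R0 = Σ lx·mx = 3.3151 → 3.32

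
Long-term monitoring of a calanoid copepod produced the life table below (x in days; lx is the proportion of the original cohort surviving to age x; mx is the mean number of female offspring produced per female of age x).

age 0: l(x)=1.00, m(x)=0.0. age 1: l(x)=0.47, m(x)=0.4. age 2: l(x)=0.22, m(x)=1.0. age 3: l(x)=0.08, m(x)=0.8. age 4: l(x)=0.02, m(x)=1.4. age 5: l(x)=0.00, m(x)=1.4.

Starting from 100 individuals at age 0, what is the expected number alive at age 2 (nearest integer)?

22

Expected survivors = N0 · l_2 = 100 × 0.22 = 22 → 22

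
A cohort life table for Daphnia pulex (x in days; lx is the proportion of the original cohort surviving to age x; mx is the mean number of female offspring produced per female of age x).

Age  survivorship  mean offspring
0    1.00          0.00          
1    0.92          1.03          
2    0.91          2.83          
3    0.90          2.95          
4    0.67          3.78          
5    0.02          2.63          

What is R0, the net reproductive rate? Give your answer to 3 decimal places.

8.763

lx·mx by age: 0, 0.9476, 2.5753, 2.655, 2.5326, 0.0526
R0 = Σ lx·mx = 8.7631 → 8.763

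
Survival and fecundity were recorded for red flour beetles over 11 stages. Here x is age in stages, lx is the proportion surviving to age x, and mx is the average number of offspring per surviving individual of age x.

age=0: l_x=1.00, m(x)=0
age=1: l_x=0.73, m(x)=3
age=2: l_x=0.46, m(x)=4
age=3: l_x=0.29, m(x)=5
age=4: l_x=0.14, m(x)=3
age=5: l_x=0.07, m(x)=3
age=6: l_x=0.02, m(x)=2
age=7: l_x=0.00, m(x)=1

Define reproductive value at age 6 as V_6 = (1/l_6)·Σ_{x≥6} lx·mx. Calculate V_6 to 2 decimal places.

2.00

lx·mx for x ≥ 6: 0.04, 0 → sum = 0.04
V_6 = 0.04 / l_6 = 0.04 / 0.02 = 2 → 2.00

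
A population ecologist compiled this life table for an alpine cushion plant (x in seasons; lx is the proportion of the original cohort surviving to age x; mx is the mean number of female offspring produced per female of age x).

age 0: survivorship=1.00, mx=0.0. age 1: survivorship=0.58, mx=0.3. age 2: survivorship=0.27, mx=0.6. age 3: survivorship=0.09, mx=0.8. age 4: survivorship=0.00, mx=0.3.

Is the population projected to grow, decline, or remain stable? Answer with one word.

R0 = Σ lx·mx = 0 + 0.174 + 0.162 + 0.072 + 0 = 0.408
R0 < 1, so the population is declining.

declining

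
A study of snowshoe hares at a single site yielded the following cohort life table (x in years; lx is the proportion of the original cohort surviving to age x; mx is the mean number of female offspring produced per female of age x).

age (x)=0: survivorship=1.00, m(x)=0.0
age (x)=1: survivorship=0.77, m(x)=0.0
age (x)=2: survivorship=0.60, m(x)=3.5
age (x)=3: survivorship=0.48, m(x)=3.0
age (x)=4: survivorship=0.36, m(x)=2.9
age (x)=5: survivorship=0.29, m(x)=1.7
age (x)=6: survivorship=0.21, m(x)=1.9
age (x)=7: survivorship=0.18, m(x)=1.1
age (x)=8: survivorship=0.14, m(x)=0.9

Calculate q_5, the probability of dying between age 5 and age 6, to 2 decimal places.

q_5 = (l_5 − l_6) / l_5 = (0.29 − 0.21) / 0.29
     = 0.08 / 0.29 = 0.275862… → 0.28

0.28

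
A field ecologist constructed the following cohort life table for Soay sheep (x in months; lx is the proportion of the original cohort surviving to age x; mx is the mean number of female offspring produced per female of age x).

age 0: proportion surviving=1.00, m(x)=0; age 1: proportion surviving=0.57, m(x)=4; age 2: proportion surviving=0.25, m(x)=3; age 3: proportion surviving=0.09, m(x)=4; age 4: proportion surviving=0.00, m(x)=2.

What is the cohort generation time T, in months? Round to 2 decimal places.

1.43

lx·mx: 0, 2.28, 0.75, 0.36, 0 → R0 = 3.39
x·lx·mx: 0, 2.28, 1.5, 1.08, 0 → Σ = 4.86
T = 4.86 / 3.39 = 1.433628… → 1.43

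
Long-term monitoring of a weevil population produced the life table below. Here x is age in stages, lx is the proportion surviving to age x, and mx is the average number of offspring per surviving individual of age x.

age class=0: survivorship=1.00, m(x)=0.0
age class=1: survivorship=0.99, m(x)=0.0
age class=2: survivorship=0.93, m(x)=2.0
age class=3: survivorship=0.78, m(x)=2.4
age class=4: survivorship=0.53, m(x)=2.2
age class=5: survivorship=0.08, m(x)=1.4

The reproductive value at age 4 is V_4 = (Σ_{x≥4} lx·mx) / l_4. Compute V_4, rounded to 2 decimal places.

lx·mx for x ≥ 4: 1.166, 0.112 → sum = 1.278
V_4 = 1.278 / l_4 = 1.278 / 0.53 = 2.411321… → 2.41

2.41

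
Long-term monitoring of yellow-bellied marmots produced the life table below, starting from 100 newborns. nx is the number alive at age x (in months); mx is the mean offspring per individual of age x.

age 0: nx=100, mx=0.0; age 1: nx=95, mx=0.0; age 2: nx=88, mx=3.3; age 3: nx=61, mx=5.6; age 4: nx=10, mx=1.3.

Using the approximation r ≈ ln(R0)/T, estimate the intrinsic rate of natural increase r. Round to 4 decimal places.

lx = nx/n0 = nx/100: 1, 0.95, 0.88, 0.61, 0.1
R0 = Σ lx·mx = 0 + 0 + 2.904 + 3.416 + 0.13 = 6.45
Σ x·lx·mx = 16.576; T = 16.576/6.45 = 2.56992…
r ≈ ln(R0)/T = ln(6.45)/2.56992… = 0.725345… → 0.7253

0.7253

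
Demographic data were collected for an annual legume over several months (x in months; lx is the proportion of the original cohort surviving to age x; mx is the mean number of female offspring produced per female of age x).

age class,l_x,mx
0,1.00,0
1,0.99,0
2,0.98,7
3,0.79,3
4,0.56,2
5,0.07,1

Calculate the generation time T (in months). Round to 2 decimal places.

lx·mx: 0, 0, 6.86, 2.37, 1.12, 0.07 → R0 = 10.42
x·lx·mx: 0, 0, 13.72, 7.11, 4.48, 0.35 → Σ = 25.66
T = 25.66 / 10.42 = 2.462572… → 2.46

2.46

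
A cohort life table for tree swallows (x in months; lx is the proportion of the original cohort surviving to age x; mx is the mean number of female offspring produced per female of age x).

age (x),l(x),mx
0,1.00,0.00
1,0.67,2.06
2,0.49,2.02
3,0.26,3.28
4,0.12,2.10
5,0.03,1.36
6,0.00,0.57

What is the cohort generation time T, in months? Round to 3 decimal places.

2.028

lx·mx: 0, 1.3802, 0.9898, 0.8528, 0.252, 0.0408, 0 → R0 = 3.5156
x·lx·mx: 0, 1.3802, 1.9796, 2.5584, 1.008, 0.204, 0 → Σ = 7.1302
T = 7.1302 / 3.5156 = 2.02816… → 2.028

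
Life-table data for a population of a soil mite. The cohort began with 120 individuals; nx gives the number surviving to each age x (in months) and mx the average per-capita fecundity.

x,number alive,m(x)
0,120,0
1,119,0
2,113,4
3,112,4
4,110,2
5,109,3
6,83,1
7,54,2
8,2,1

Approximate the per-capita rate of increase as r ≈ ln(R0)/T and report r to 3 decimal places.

lx = nx/n0 = nx/120: 1, 0.99167…, 0.94167…, 0.93333…, 0.91667…, 0.90833…, 0.69167…, 0.45, 0.01667…
R0 = Σ lx·mx = 0 + 0 + 3.76667… + 3.73333… + 1.83333… + 2.725… + 0.69167… + 0.9 + 0.01667… = 13.666667…
Σ x·lx·mx = 50.275…; T = 50.275…/13.666667… = 3.67866…
r ≈ ln(R0)/T = ln(13.666667…)/3.67866… = 0.71085… → 0.711

0.711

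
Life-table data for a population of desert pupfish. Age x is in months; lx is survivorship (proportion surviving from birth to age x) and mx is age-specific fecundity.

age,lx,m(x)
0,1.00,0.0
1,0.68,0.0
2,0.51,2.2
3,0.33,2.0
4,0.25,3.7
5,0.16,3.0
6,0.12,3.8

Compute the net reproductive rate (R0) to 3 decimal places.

3.643

lx·mx by age: 0, 0, 1.122, 0.66, 0.925, 0.48, 0.456
R0 = Σ lx·mx = 3.643 → 3.643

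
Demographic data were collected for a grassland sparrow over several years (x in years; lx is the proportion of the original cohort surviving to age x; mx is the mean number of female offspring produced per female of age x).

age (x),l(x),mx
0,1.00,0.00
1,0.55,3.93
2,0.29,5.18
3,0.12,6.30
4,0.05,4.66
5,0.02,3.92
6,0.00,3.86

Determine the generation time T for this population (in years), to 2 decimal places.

lx·mx: 0, 2.1615, 1.5022, 0.756, 0.233, 0.0784, 0 → R0 = 4.7311
x·lx·mx: 0, 2.1615, 3.0044, 2.268, 0.932, 0.392, 0 → Σ = 8.7579
T = 8.7579 / 4.7311 = 1.851134… → 1.85

1.85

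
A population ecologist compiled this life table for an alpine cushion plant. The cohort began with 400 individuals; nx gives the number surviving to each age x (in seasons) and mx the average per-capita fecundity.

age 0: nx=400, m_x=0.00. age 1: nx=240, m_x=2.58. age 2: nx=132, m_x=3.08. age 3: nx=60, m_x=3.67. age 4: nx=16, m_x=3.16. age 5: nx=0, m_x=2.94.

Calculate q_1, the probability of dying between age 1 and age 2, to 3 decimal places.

lx = nx/n0 = nx/400: 1, 0.6, 0.33, 0.15, 0.04, 0
q_1 = (l_1 − l_2) / l_1 = (0.6 − 0.33) / 0.6
     = 0.27 / 0.6 = 0.45 → 0.450

0.450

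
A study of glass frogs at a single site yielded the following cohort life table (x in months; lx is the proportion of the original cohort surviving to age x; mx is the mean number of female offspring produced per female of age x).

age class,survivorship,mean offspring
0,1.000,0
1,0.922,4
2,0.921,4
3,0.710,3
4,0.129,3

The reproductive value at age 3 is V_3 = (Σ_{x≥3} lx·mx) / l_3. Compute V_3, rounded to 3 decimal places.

lx·mx for x ≥ 3: 2.13, 0.387 → sum = 2.517
V_3 = 2.517 / l_3 = 2.517 / 0.71 = 3.54507… → 3.545

3.545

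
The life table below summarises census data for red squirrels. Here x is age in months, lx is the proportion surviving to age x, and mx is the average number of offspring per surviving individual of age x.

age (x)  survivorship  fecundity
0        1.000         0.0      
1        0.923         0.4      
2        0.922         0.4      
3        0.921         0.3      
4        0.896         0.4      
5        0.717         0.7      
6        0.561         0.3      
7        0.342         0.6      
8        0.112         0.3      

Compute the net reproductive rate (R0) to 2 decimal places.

lx·mx by age: 0, 0.3692, 0.3688, 0.2763, 0.3584, 0.5019, 0.1683, 0.2052, 0.0336
R0 = Σ lx·mx = 2.2817 → 2.28

2.28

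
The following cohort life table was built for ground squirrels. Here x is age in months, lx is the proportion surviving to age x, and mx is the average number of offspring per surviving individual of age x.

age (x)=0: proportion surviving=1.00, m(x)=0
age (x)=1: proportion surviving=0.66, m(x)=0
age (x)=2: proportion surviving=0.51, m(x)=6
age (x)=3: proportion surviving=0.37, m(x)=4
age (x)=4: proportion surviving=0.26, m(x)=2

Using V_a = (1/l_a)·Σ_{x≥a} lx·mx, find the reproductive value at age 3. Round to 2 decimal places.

5.41

lx·mx for x ≥ 3: 1.48, 0.52 → sum = 2
V_3 = 2 / l_3 = 2 / 0.37 = 5.405405… → 5.41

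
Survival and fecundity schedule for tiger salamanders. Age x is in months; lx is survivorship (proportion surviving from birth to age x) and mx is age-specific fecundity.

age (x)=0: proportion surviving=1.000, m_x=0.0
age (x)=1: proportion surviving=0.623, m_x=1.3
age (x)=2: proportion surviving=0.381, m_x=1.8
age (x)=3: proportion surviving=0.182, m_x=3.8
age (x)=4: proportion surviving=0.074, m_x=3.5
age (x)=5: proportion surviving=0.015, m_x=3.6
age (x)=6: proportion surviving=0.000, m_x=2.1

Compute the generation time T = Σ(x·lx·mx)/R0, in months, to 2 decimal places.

2.22

lx·mx: 0, 0.8099, 0.6858, 0.6916, 0.259, 0.054, 0 → R0 = 2.5003
x·lx·mx: 0, 0.8099, 1.3716, 2.0748, 1.036, 0.27, 0 → Σ = 5.5623
T = 5.5623 / 2.5003 = 2.224653… → 2.22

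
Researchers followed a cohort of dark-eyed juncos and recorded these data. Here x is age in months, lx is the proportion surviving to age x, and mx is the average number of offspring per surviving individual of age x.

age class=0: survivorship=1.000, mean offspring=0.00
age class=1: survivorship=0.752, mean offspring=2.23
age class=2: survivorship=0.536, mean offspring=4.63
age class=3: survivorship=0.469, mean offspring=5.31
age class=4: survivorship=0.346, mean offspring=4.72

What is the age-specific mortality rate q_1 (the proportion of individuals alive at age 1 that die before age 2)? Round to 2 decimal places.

q_1 = (l_1 − l_2) / l_1 = (0.752 − 0.536) / 0.752
     = 0.216 / 0.752 = 0.287234… → 0.29

0.29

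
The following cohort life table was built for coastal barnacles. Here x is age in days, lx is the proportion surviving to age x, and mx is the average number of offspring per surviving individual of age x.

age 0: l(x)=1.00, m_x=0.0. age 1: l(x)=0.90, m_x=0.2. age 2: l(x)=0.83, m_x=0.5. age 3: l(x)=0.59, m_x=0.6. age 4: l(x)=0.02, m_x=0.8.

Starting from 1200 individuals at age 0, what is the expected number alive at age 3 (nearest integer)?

Expected survivors = N0 · l_3 = 1200 × 0.59 = 708 → 708

708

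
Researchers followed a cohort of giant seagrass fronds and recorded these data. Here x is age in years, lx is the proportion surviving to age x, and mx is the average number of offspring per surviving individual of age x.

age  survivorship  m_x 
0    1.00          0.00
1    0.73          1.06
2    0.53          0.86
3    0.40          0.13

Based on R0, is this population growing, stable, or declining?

R0 = Σ lx·mx = 0 + 0.7738 + 0.4558 + 0.052 = 1.2816
R0 > 1, so the population is growing.

growing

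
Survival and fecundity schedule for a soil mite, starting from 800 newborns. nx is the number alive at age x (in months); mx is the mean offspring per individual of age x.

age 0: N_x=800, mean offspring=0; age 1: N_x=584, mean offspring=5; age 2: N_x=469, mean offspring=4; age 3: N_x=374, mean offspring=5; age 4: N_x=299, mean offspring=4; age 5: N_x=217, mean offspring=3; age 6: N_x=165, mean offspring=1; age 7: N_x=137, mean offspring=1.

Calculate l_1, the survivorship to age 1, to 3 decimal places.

l_1 = n_1/n_0 = 584/800 = 0.73 → 0.730

0.730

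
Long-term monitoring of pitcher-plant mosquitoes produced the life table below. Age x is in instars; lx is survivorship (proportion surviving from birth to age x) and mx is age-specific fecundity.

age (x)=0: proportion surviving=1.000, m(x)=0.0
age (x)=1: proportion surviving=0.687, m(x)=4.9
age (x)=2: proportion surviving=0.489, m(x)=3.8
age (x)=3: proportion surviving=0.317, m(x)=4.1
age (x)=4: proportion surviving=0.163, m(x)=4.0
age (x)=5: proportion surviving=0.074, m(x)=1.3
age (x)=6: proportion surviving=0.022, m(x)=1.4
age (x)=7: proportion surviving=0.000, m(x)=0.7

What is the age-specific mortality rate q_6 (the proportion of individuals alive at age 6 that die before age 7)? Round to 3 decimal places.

q_6 = (l_6 − l_7) / l_6 = (0.022 − 0) / 0.022
     = 0.022 / 0.022 = 1 → 1.000

1.000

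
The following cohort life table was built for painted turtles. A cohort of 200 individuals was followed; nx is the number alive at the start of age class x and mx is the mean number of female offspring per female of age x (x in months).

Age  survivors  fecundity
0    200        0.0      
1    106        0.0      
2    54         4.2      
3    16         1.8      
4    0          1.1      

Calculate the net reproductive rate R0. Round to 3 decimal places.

1.278

lx = nx/n0 = nx/200: 1, 0.53, 0.27, 0.08, 0
lx·mx by age: 0, 0, 1.134, 0.144, 0
R0 = Σ lx·mx = 1.278 → 1.278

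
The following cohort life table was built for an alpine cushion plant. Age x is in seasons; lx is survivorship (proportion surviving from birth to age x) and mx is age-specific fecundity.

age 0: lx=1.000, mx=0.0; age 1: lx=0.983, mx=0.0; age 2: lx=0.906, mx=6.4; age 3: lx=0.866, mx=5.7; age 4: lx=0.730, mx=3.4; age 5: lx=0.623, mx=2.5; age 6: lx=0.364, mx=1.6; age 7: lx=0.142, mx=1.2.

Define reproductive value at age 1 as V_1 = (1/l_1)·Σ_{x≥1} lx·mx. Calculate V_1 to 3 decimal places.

lx·mx for x ≥ 1: 0, 5.7984, 4.9362, 2.482, 1.5575, 0.5824, 0.1704 → sum = 15.5269
V_1 = 15.5269 / l_1 = 15.5269 / 0.983 = 15.795422… → 15.795

15.795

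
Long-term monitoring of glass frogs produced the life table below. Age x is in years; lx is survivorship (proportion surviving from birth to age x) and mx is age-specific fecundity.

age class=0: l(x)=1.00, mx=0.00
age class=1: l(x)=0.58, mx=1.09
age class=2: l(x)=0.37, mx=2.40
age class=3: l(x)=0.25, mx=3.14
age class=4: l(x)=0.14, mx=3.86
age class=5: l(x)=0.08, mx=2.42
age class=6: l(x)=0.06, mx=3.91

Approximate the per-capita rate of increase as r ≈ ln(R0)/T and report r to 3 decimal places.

R0 = Σ lx·mx = 0 + 0.6322 + 0.888 + 0.785 + 0.5404 + 0.1936 + 0.2346 = 3.2738
Σ x·lx·mx = 9.3004; T = 9.3004/3.2738 = 2.84086…
r ≈ ln(R0)/T = ln(3.2738)/2.84086… = 0.41746… → 0.417

0.417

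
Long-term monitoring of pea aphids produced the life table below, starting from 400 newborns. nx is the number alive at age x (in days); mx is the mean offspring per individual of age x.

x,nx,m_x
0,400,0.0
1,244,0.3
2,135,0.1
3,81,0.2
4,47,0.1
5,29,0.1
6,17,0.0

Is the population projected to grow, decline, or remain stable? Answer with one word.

lx = nx/n0 = nx/400: 1, 0.61, 0.3375, 0.2025, 0.1175, 0.0725, 0.0425
R0 = Σ lx·mx = 0 + 0.183 + 0.03375 + 0.0405 + 0.01175 + 0.00725 + 0 = 0.27625
R0 < 1, so the population is declining.

declining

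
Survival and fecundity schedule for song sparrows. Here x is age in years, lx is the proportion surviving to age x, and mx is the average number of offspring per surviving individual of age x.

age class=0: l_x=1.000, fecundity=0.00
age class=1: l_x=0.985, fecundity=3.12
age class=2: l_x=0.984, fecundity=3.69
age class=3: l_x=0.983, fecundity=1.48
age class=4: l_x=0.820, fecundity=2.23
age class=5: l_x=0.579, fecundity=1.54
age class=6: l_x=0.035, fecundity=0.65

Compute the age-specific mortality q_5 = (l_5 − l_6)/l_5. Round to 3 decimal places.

0.940

q_5 = (l_5 − l_6) / l_5 = (0.579 − 0.035) / 0.579
     = 0.544 / 0.579 = 0.939551… → 0.940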